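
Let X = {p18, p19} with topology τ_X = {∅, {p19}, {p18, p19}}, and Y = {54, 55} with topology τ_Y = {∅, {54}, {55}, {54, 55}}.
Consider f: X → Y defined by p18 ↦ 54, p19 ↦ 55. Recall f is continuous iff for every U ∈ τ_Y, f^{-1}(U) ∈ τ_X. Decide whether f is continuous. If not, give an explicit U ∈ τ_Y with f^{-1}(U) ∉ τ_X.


f is NOT continuous.

Compute f^{-1}(U) for each U ∈ τ_Y:
  U = ∅: f^{-1}(U) = ∅ ∈ τ_X ✓.
  U = {54}: f^{-1}(U) = {p18} ∉ τ_X ✗.
  U = {55}: f^{-1}(U) = {p19} ∈ τ_X ✓.
  U = {54, 55}: f^{-1}(U) = {p18, p19} ∈ τ_X ✓.
Found U = {54} with f^{-1}(U) = {p18} not in τ_X. Therefore f is NOT continuous.


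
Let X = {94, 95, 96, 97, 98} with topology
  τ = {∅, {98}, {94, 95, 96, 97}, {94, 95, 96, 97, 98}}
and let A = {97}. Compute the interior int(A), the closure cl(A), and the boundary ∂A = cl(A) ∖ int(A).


int(A) = ∅, cl(A) = {94, 95, 96, 97}, ∂A = {94, 95, 96, 97}.

Closed sets in (X, τ) are complements of opens:
  closed(X, τ) = {∅, {98}, {94, 95, 96, 97}, {94, 95, 96, 97, 98}}.
int(A) = ⋃ {U ∈ τ : U ⊆ A}. Opens contained in A: ∅.
Taking the union of these: int(A) = ∅.
cl(A) = ⋂ {C closed : A ⊆ C}. Closed sets containing A: {94, 95, 96, 97}, {94, 95, 96, 97, 98}.
Intersecting these: cl(A) = {94, 95, 96, 97}.
∂A = cl(A) ∖ int(A) = {94, 95, 96, 97} ∖ ∅ = {94, 95, 96, 97}.


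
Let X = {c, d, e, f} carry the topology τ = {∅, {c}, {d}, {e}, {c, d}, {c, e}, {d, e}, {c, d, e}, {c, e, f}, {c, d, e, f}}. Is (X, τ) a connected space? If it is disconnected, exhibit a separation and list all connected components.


(X, τ) is disconnected; components = [{d}, {c, e, f}].

Find clopen sets (U ∈ τ with X ∖ U ∈ τ):
  U = ∅, X ∖ U = {c, d, e, f} — both open, so U is clopen.
  U = {d}, X ∖ U = {c, e, f} — both open, so U is clopen.
  U = {c, e, f}, X ∖ U = {d} — both open, so U is clopen.
  U = {c, d, e, f}, X ∖ U = ∅ — both open, so U is clopen.
Nontrivial clopen(s) exist: e.g. {c, e, f}. So (X, τ) is disconnected.
Compute connected components by grouping points that agree on all clopens:
  component: {d}
  component: {c, e, f}


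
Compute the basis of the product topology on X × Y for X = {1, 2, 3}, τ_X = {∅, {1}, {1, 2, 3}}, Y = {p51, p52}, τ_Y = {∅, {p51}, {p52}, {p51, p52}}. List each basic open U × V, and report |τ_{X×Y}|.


Basis B = {∅ × ∅, {1} × {p51}, {1} × {p52}, {1} × {p51, p52}, {1, 2, 3} × {p51}, {1, 2, 3} × {p52}, {1, 2, 3} × {p51, p52}}; |τ_{X×Y}| = 9.

Enumerate products U × V with U ∈ τ_X, V ∈ τ_Y (deduplicated):
  ∅ × ∅ = {} (∅)
  {1} × {p51} = {(1,p51)}
  {1} × {p52} = {(1,p52)}
  {1} × {p51, p52} = {(1,p51), (1,p52)}
  {1, 2, 3} × {p51} = {(1,p51), (2,p51), (3,p51)}
  {1, 2, 3} × {p52} = {(1,p52), (2,p52), (3,p52)}
  {1, 2, 3} × {p51, p52} = {(1,p51), (1,p52), (2,p51), (2,p52), (3,p51), (3,p52)}
These 7 distinct sets form the basis B.
Close under arbitrary unions to get τ_{X×Y}; counting gives |τ_{X×Y}| = 9.


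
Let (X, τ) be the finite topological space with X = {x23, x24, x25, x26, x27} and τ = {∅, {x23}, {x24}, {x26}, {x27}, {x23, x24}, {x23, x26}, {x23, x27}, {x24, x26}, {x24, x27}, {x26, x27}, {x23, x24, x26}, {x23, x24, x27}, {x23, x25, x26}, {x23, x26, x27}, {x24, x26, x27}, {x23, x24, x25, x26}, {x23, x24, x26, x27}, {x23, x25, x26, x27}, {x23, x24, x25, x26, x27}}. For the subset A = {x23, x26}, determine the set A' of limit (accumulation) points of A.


A' = {x25}

For each x ∈ X, list the open sets U ∈ τ with x ∈ U, then check whether U ∩ (A ∖ {x}) ≠ ∅ for every such U.
  x = x23: open {x23} ∋ x has {x23} ∩ (A ∖ {x23}) = ∅, so x is NOT a limit point.
  x = x24: open {x24} ∋ x has {x24} ∩ (A ∖ {x24}) = ∅, so x is NOT a limit point.
  x = x25: opens ∋ x are {x23, x25, x26}, {x23, x24, x25, x26}, {x23, x25, x26, x27}, {x23, x24, x25, x26, x27}; each meets A ∖ {x25}, so x IS a limit point.
  x = x26: open {x26} ∋ x has {x26} ∩ (A ∖ {x26}) = ∅, so x is NOT a limit point.
  x = x27: open {x27} ∋ x has {x27} ∩ (A ∖ {x27}) = ∅, so x is NOT a limit point.
Collecting: A' = {x25}.


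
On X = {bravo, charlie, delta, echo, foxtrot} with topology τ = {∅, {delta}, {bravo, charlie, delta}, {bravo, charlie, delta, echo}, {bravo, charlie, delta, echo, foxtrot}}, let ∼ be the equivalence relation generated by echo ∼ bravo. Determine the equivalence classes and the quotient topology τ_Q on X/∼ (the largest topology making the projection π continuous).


X/∼ = {[bravo=echo], [charlie], [delta], [foxtrot]}; |τ_Q| = 4.

Equivalence classes: [bravo=echo], [charlie], [delta], [foxtrot].
Quotient map π: X → X/∼ sends bravo ↦ [bravo=echo], charlie ↦ [charlie], delta ↦ [delta], echo ↦ [bravo=echo], foxtrot ↦ [foxtrot].
For each subset V ⊆ X/∼, compute π^{-1}(V) ⊆ X and check whether π^{-1}(V) ∈ τ. V is open in τ_Q iff π^{-1}(V) ∈ τ.
  V = {}: π^{-1}(V) = ∅ ∈ τ ✓.
  V = {[bravo=echo]}: π^{-1}(V) = {bravo, echo} ∉ τ ✗.
  V = {[charlie]}: π^{-1}(V) = {charlie} ∉ τ ✗.
  V = {[bravo=echo], [charlie]}: π^{-1}(V) = {bravo, charlie, echo} ∉ τ ✗.
  V = {[delta]}: π^{-1}(V) = {delta} ∈ τ ✓.
  V = {[bravo=echo], [delta]}: π^{-1}(V) = {bravo, delta, echo} ∉ τ ✗.
  V = {[charlie], [delta]}: π^{-1}(V) = {charlie, delta} ∉ τ ✗.
  V = {[bravo=echo], [charlie], [delta]}: π^{-1}(V) = {bravo, charlie, delta, echo} ∈ τ ✓.
  V = {[foxtrot]}: π^{-1}(V) = {foxtrot} ∉ τ ✗.
  V = {[bravo=echo], [foxtrot]}: π^{-1}(V) = {bravo, echo, foxtrot} ∉ τ ✗.
  V = {[charlie], [foxtrot]}: π^{-1}(V) = {charlie, foxtrot} ∉ τ ✗.
  V = {[bravo=echo], [charlie], [foxtrot]}: π^{-1}(V) = {bravo, charlie, echo, foxtrot} ∉ τ ✗.
  V = {[delta], [foxtrot]}: π^{-1}(V) = {delta, foxtrot} ∉ τ ✗.
  V = {[bravo=echo], [delta], [foxtrot]}: π^{-1}(V) = {bravo, delta, echo, foxtrot} ∉ τ ✗.
  V = {[charlie], [delta], [foxtrot]}: π^{-1}(V) = {charlie, delta, foxtrot} ∉ τ ✗.
  V = {[bravo=echo], [charlie], [delta], [foxtrot]}: π^{-1}(V) = {bravo, charlie, delta, echo, foxtrot} ∈ τ ✓.
Open sets in the quotient: τ_Q = {{}, {[delta]}, {[bravo=echo], [charlie], [delta]}, {[bravo=echo], [charlie], [delta], [foxtrot]}} (4 elements).


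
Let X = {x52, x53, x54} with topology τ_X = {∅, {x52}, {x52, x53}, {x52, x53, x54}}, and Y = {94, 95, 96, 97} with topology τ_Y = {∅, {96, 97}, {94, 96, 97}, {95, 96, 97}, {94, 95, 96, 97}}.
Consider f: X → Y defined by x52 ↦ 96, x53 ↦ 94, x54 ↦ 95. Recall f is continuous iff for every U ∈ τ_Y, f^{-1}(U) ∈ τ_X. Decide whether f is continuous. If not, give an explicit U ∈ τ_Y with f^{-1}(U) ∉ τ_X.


f is NOT continuous.

Compute f^{-1}(U) for each U ∈ τ_Y:
  U = ∅: f^{-1}(U) = ∅ ∈ τ_X ✓.
  U = {96, 97}: f^{-1}(U) = {x52} ∈ τ_X ✓.
  U = {94, 96, 97}: f^{-1}(U) = {x52, x53} ∈ τ_X ✓.
  U = {95, 96, 97}: f^{-1}(U) = {x52, x54} ∉ τ_X ✗.
  U = {94, 95, 96, 97}: f^{-1}(U) = {x52, x53, x54} ∈ τ_X ✓.
Found U = {95, 96, 97} with f^{-1}(U) = {x52, x54} not in τ_X. Therefore f is NOT continuous.


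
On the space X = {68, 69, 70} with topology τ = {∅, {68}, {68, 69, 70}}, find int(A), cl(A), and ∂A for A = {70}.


int(A) = ∅, cl(A) = {69, 70}, ∂A = {69, 70}.

Closed sets in (X, τ) are complements of opens:
  closed(X, τ) = {∅, {69, 70}, {68, 69, 70}}.
int(A) = ⋃ {U ∈ τ : U ⊆ A}. Opens contained in A: ∅.
Taking the union of these: int(A) = ∅.
cl(A) = ⋂ {C closed : A ⊆ C}. Closed sets containing A: {69, 70}, {68, 69, 70}.
Intersecting these: cl(A) = {69, 70}.
∂A = cl(A) ∖ int(A) = {69, 70} ∖ ∅ = {69, 70}.


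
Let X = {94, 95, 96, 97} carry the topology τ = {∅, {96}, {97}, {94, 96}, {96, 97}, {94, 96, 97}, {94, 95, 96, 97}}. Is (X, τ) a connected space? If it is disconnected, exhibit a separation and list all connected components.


(X, τ) is connected.

Find clopen sets (U ∈ τ with X ∖ U ∈ τ):
  U = ∅, X ∖ U = {94, 95, 96, 97} — both open, so U is clopen.
  U = {94, 95, 96, 97}, X ∖ U = ∅ — both open, so U is clopen.
Only trivial clopens (∅ and X) exist, so (X, τ) is connected.
Compute connected components by grouping points that agree on all clopens:
  component: {94, 95, 96, 97}


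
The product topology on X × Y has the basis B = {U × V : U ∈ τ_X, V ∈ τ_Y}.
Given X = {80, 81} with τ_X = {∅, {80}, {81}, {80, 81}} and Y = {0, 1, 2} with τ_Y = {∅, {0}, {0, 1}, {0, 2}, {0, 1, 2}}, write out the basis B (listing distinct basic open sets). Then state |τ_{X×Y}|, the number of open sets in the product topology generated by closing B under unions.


Basis B = {∅ × ∅, {80} × {0}, {81} × {0}, {80} × {0, 1}, {80} × {0, 2}, {80, 81} × {0}, {81} × {0, 1}, {81} × {0, 2}, {80} × {0, 1, 2}, {81} × {0, 1, 2}, {80, 81} × {0, 1}, {80, 81} × {0, 2}, {80, 81} × {0, 1, 2}}; |τ_{X×Y}| = 25.

Enumerate products U × V with U ∈ τ_X, V ∈ τ_Y (deduplicated):
  ∅ × ∅ = {} (∅)
  {80} × {0} = {(80,0)}
  {81} × {0} = {(81,0)}
  {80} × {0, 1} = {(80,0), (80,1)}
  {80} × {0, 2} = {(80,0), (80,2)}
  {80, 81} × {0} = {(80,0), (81,0)}
  {81} × {0, 1} = {(81,0), (81,1)}
  {81} × {0, 2} = {(81,0), (81,2)}
  {80} × {0, 1, 2} = {(80,0), (80,1), (80,2)}
  {81} × {0, 1, 2} = {(81,0), (81,1), (81,2)}
  {80, 81} × {0, 1} = {(80,0), (80,1), (81,0), (81,1)}
  {80, 81} × {0, 2} = {(80,0), (80,2), (81,0), (81,2)}
  {80, 81} × {0, 1, 2} = {(80,0), (80,1), (80,2), (81,0), (81,1), (81,2)}
These 13 distinct sets form the basis B.
Close under arbitrary unions to get τ_{X×Y}; counting gives |τ_{X×Y}| = 25.


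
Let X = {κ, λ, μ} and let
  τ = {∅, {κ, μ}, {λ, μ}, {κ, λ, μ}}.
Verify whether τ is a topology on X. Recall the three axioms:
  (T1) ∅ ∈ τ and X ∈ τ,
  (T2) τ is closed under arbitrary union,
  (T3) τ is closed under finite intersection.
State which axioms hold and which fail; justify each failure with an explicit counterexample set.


τ is NOT a topology on X.

Axiom (T1): ∅ ∈ τ? Yes; X ∈ τ? Yes.
Axiom (T2/T3): check pairwise unions and intersections of members of τ.
Counterexample for (T3): {κ, μ} ∩ {λ, μ} = {μ} ∉ τ. Therefore τ is NOT a topology.


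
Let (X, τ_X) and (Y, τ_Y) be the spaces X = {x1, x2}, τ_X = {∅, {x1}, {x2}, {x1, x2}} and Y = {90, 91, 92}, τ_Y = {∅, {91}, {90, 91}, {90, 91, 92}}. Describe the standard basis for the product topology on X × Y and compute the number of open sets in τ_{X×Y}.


Basis B = {∅ × ∅, {x1} × {91}, {x2} × {91}, {x1} × {90, 91}, {x1, x2} × {91}, {x2} × {90, 91}, {x1} × {90, 91, 92}, {x2} × {90, 91, 92}, {x1, x2} × {90, 91}, {x1, x2} × {90, 91, 92}}; |τ_{X×Y}| = 16.

Enumerate products U × V with U ∈ τ_X, V ∈ τ_Y (deduplicated):
  ∅ × ∅ = {} (∅)
  {x1} × {91} = {(x1,91)}
  {x2} × {91} = {(x2,91)}
  {x1} × {90, 91} = {(x1,90), (x1,91)}
  {x1, x2} × {91} = {(x1,91), (x2,91)}
  {x2} × {90, 91} = {(x2,90), (x2,91)}
  {x1} × {90, 91, 92} = {(x1,90), (x1,91), (x1,92)}
  {x2} × {90, 91, 92} = {(x2,90), (x2,91), (x2,92)}
  {x1, x2} × {90, 91} = {(x1,90), (x1,91), (x2,90), (x2,91)}
  {x1, x2} × {90, 91, 92} = {(x1,90), (x1,91), (x1,92), (x2,90), (x2,91), (x2,92)}
These 10 distinct sets form the basis B.
Close under arbitrary unions to get τ_{X×Y}; counting gives |τ_{X×Y}| = 16.


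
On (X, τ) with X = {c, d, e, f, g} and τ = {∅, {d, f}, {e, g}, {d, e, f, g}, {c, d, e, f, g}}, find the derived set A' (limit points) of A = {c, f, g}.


A' = {c, d, e}

For each x ∈ X, list the open sets U ∈ τ with x ∈ U, then check whether U ∩ (A ∖ {x}) ≠ ∅ for every such U.
  x = c: opens ∋ x are {c, d, e, f, g}; each meets A ∖ {c}, so x IS a limit point.
  x = d: opens ∋ x are {d, f}, {d, e, f, g}, {c, d, e, f, g}; each meets A ∖ {d}, so x IS a limit point.
  x = e: opens ∋ x are {e, g}, {d, e, f, g}, {c, d, e, f, g}; each meets A ∖ {e}, so x IS a limit point.
  x = f: open {d, f} ∋ x has {d, f} ∩ (A ∖ {f}) = ∅, so x is NOT a limit point.
  x = g: open {e, g} ∋ x has {e, g} ∩ (A ∖ {g}) = ∅, so x is NOT a limit point.
Collecting: A' = {c, d, e}.


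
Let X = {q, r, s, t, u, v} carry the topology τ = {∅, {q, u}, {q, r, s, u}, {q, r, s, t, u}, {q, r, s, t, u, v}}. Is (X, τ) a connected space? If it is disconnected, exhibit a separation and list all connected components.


(X, τ) is connected.

Find clopen sets (U ∈ τ with X ∖ U ∈ τ):
  U = ∅, X ∖ U = {q, r, s, t, u, v} — both open, so U is clopen.
  U = {q, r, s, t, u, v}, X ∖ U = ∅ — both open, so U is clopen.
Only trivial clopens (∅ and X) exist, so (X, τ) is connected.
Compute connected components by grouping points that agree on all clopens:
  component: {q, r, s, t, u, v}


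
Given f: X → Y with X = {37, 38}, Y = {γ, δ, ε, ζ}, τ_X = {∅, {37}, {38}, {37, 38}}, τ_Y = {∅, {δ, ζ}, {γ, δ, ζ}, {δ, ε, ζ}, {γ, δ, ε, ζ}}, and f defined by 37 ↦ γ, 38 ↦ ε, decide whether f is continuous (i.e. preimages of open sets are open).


f IS continuous.

Compute f^{-1}(U) for each U ∈ τ_Y:
  U = ∅: f^{-1}(U) = ∅ ∈ τ_X ✓.
  U = {δ, ζ}: f^{-1}(U) = ∅ ∈ τ_X ✓.
  U = {γ, δ, ζ}: f^{-1}(U) = {37} ∈ τ_X ✓.
  U = {δ, ε, ζ}: f^{-1}(U) = {38} ∈ τ_X ✓.
  U = {γ, δ, ε, ζ}: f^{-1}(U) = {37, 38} ∈ τ_X ✓.
Every preimage lies in τ_X, so f IS continuous.


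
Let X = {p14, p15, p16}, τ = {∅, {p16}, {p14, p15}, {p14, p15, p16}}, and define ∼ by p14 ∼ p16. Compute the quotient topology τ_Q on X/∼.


X/∼ = {[p14=p16], [p15]}; |τ_Q| = 2.

Equivalence classes: [p14=p16], [p15].
Quotient map π: X → X/∼ sends p14 ↦ [p14=p16], p15 ↦ [p15], p16 ↦ [p14=p16].
For each subset V ⊆ X/∼, compute π^{-1}(V) ⊆ X and check whether π^{-1}(V) ∈ τ. V is open in τ_Q iff π^{-1}(V) ∈ τ.
  V = {}: π^{-1}(V) = ∅ ∈ τ ✓.
  V = {[p14=p16]}: π^{-1}(V) = {p14, p16} ∉ τ ✗.
  V = {[p15]}: π^{-1}(V) = {p15} ∉ τ ✗.
  V = {[p14=p16], [p15]}: π^{-1}(V) = {p14, p15, p16} ∈ τ ✓.
Open sets in the quotient: τ_Q = {{}, {[p14=p16], [p15]}} (2 elements).


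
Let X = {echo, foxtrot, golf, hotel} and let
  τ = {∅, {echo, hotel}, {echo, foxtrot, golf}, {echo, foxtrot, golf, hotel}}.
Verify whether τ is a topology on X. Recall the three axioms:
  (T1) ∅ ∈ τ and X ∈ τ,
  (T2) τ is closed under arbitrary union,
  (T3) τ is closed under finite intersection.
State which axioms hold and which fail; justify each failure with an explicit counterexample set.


τ is NOT a topology on X.

Axiom (T1): ∅ ∈ τ? Yes; X ∈ τ? Yes.
Axiom (T2/T3): check pairwise unions and intersections of members of τ.
Counterexample for (T3): {echo, hotel} ∩ {echo, foxtrot, golf} = {echo} ∉ τ. Therefore τ is NOT a topology.


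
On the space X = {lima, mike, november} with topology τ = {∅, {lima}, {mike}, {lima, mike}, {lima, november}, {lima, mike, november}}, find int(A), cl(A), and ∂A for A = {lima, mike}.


int(A) = {lima, mike}, cl(A) = {lima, mike, november}, ∂A = {november}.

Closed sets in (X, τ) are complements of opens:
  closed(X, τ) = {∅, {mike}, {november}, {lima, november}, {mike, november}, {lima, mike, november}}.
int(A) = ⋃ {U ∈ τ : U ⊆ A}. Opens contained in A: ∅, {lima}, {mike}, {lima, mike}.
Taking the union of these: int(A) = {lima, mike}.
cl(A) = ⋂ {C closed : A ⊆ C}. Closed sets containing A: {lima, mike, november}.
Intersecting these: cl(A) = {lima, mike, november}.
∂A = cl(A) ∖ int(A) = {lima, mike, november} ∖ {lima, mike} = {november}.


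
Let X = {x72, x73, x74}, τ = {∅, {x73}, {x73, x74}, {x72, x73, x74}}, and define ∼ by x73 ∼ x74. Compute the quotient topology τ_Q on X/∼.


X/∼ = {[x72], [x73=x74]}; |τ_Q| = 3.

Equivalence classes: [x72], [x73=x74].
Quotient map π: X → X/∼ sends x72 ↦ [x72], x73 ↦ [x73=x74], x74 ↦ [x73=x74].
For each subset V ⊆ X/∼, compute π^{-1}(V) ⊆ X and check whether π^{-1}(V) ∈ τ. V is open in τ_Q iff π^{-1}(V) ∈ τ.
  V = {}: π^{-1}(V) = ∅ ∈ τ ✓.
  V = {[x72]}: π^{-1}(V) = {x72} ∉ τ ✗.
  V = {[x73=x74]}: π^{-1}(V) = {x73, x74} ∈ τ ✓.
  V = {[x72], [x73=x74]}: π^{-1}(V) = {x72, x73, x74} ∈ τ ✓.
Open sets in the quotient: τ_Q = {{}, {[x73=x74]}, {[x72], [x73=x74]}} (3 elements).


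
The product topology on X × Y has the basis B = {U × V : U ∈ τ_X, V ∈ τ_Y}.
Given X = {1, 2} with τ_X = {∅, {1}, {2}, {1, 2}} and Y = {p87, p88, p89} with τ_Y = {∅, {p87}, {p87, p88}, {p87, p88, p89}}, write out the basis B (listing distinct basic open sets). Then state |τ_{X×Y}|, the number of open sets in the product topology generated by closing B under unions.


Basis B = {∅ × ∅, {1} × {p87}, {2} × {p87}, {1} × {p87, p88}, {1, 2} × {p87}, {2} × {p87, p88}, {1} × {p87, p88, p89}, {2} × {p87, p88, p89}, {1, 2} × {p87, p88}, {1, 2} × {p87, p88, p89}}; |τ_{X×Y}| = 16.

Enumerate products U × V with U ∈ τ_X, V ∈ τ_Y (deduplicated):
  ∅ × ∅ = {} (∅)
  {1} × {p87} = {(1,p87)}
  {2} × {p87} = {(2,p87)}
  {1} × {p87, p88} = {(1,p87), (1,p88)}
  {1, 2} × {p87} = {(1,p87), (2,p87)}
  {2} × {p87, p88} = {(2,p87), (2,p88)}
  {1} × {p87, p88, p89} = {(1,p87), (1,p88), (1,p89)}
  {2} × {p87, p88, p89} = {(2,p87), (2,p88), (2,p89)}
  {1, 2} × {p87, p88} = {(1,p87), (1,p88), (2,p87), (2,p88)}
  {1, 2} × {p87, p88, p89} = {(1,p87), (1,p88), (1,p89), (2,p87), (2,p88), (2,p89)}
These 10 distinct sets form the basis B.
Close under arbitrary unions to get τ_{X×Y}; counting gives |τ_{X×Y}| = 16.


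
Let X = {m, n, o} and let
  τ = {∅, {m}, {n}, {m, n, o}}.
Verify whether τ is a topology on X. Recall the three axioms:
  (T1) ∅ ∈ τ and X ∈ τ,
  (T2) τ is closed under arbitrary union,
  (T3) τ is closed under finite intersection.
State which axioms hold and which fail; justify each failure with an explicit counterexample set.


τ is NOT a topology on X.

Axiom (T1): ∅ ∈ τ? Yes; X ∈ τ? Yes.
Axiom (T2/T3): check pairwise unions and intersections of members of τ.
Counterexample for (T2): {m} ∪ {n} = {m, n} ∉ τ. Therefore τ is NOT a topology.


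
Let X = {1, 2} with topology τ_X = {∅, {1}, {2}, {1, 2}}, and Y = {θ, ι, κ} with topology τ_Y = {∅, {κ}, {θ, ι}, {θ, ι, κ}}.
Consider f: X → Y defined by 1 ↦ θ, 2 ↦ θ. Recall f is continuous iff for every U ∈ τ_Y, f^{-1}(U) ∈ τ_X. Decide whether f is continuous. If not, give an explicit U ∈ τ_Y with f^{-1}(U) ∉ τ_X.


f IS continuous.

Compute f^{-1}(U) for each U ∈ τ_Y:
  U = ∅: f^{-1}(U) = ∅ ∈ τ_X ✓.
  U = {κ}: f^{-1}(U) = ∅ ∈ τ_X ✓.
  U = {θ, ι}: f^{-1}(U) = {1, 2} ∈ τ_X ✓.
  U = {θ, ι, κ}: f^{-1}(U) = {1, 2} ∈ τ_X ✓.
Every preimage lies in τ_X, so f IS continuous.


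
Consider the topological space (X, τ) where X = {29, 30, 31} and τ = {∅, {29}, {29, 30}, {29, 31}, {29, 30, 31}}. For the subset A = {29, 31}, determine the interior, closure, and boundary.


int(A) = {29, 31}, cl(A) = {29, 30, 31}, ∂A = {30}.

Closed sets in (X, τ) are complements of opens:
  closed(X, τ) = {∅, {30}, {31}, {30, 31}, {29, 30, 31}}.
int(A) = ⋃ {U ∈ τ : U ⊆ A}. Opens contained in A: ∅, {29}, {29, 31}.
Taking the union of these: int(A) = {29, 31}.
cl(A) = ⋂ {C closed : A ⊆ C}. Closed sets containing A: {29, 30, 31}.
Intersecting these: cl(A) = {29, 30, 31}.
∂A = cl(A) ∖ int(A) = {29, 30, 31} ∖ {29, 31} = {30}.


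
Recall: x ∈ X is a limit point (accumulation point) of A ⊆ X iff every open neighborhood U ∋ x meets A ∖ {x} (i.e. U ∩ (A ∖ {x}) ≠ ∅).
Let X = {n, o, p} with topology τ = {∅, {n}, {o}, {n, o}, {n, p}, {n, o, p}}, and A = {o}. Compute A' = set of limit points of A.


A' = ∅

For each x ∈ X, list the open sets U ∈ τ with x ∈ U, then check whether U ∩ (A ∖ {x}) ≠ ∅ for every such U.
  x = n: open {n} ∋ x has {n} ∩ (A ∖ {n}) = ∅, so x is NOT a limit point.
  x = o: open {o} ∋ x has {o} ∩ (A ∖ {o}) = ∅, so x is NOT a limit point.
  x = p: open {n, p} ∋ x has {n, p} ∩ (A ∖ {p}) = ∅, so x is NOT a limit point.
Collecting: A' = ∅.


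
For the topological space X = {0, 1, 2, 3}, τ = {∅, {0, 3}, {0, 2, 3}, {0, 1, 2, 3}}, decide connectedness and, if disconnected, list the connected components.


(X, τ) is connected.

Find clopen sets (U ∈ τ with X ∖ U ∈ τ):
  U = ∅, X ∖ U = {0, 1, 2, 3} — both open, so U is clopen.
  U = {0, 1, 2, 3}, X ∖ U = ∅ — both open, so U is clopen.
Only trivial clopens (∅ and X) exist, so (X, τ) is connected.
Compute connected components by grouping points that agree on all clopens:
  component: {0, 1, 2, 3}


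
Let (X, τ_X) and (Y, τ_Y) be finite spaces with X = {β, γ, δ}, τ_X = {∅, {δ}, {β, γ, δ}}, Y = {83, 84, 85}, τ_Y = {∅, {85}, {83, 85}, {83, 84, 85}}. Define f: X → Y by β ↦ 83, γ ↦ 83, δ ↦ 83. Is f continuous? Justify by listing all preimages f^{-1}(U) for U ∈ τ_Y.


f IS continuous.

Compute f^{-1}(U) for each U ∈ τ_Y:
  U = ∅: f^{-1}(U) = ∅ ∈ τ_X ✓.
  U = {85}: f^{-1}(U) = ∅ ∈ τ_X ✓.
  U = {83, 85}: f^{-1}(U) = {β, γ, δ} ∈ τ_X ✓.
  U = {83, 84, 85}: f^{-1}(U) = {β, γ, δ} ∈ τ_X ✓.
Every preimage lies in τ_X, so f IS continuous.


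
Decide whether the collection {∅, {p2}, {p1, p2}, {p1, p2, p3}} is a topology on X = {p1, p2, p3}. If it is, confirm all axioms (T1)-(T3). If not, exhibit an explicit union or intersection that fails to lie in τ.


τ IS a topology on X.

Axiom (T1): ∅ ∈ τ? Yes; X ∈ τ? Yes.
Axiom (T2/T3): check pairwise unions and intersections of members of τ.
All pairwise intersections and unions checked — each lies in τ. Therefore τ satisfies (T1), (T2), (T3): it IS a topology on X.


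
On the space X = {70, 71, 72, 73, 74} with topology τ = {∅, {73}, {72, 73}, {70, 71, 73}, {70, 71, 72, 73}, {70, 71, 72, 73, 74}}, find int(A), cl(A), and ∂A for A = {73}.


int(A) = {73}, cl(A) = {70, 71, 72, 73, 74}, ∂A = {70, 71, 72, 74}.

Closed sets in (X, τ) are complements of opens:
  closed(X, τ) = {∅, {74}, {72, 74}, {70, 71, 74}, {70, 71, 72, 74}, {70, 71, 72, 73, 74}}.
int(A) = ⋃ {U ∈ τ : U ⊆ A}. Opens contained in A: ∅, {73}.
Taking the union of these: int(A) = {73}.
cl(A) = ⋂ {C closed : A ⊆ C}. Closed sets containing A: {70, 71, 72, 73, 74}.
Intersecting these: cl(A) = {70, 71, 72, 73, 74}.
∂A = cl(A) ∖ int(A) = {70, 71, 72, 73, 74} ∖ {73} = {70, 71, 72, 74}.


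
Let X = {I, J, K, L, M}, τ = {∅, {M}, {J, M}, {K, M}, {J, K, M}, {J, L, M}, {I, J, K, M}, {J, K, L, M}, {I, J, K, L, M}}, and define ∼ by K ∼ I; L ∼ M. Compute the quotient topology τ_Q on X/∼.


X/∼ = {[I=K], [J], [L=M]}; |τ_Q| = 3.

Equivalence classes: [I=K], [J], [L=M].
Quotient map π: X → X/∼ sends I ↦ [I=K], J ↦ [J], K ↦ [I=K], L ↦ [L=M], M ↦ [L=M].
For each subset V ⊆ X/∼, compute π^{-1}(V) ⊆ X and check whether π^{-1}(V) ∈ τ. V is open in τ_Q iff π^{-1}(V) ∈ τ.
  V = {}: π^{-1}(V) = ∅ ∈ τ ✓.
  V = {[I=K]}: π^{-1}(V) = {I, K} ∉ τ ✗.
  V = {[J]}: π^{-1}(V) = {J} ∉ τ ✗.
  V = {[I=K], [J]}: π^{-1}(V) = {I, J, K} ∉ τ ✗.
  V = {[L=M]}: π^{-1}(V) = {L, M} ∉ τ ✗.
  V = {[I=K], [L=M]}: π^{-1}(V) = {I, K, L, M} ∉ τ ✗.
  V = {[J], [L=M]}: π^{-1}(V) = {J, L, M} ∈ τ ✓.
  V = {[I=K], [J], [L=M]}: π^{-1}(V) = {I, J, K, L, M} ∈ τ ✓.
Open sets in the quotient: τ_Q = {{}, {[J], [L=M]}, {[I=K], [J], [L=M]}} (3 elements).


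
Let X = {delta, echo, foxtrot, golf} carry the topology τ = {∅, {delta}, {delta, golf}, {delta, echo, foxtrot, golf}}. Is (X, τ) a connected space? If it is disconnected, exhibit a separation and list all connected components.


(X, τ) is connected.

Find clopen sets (U ∈ τ with X ∖ U ∈ τ):
  U = ∅, X ∖ U = {delta, echo, foxtrot, golf} — both open, so U is clopen.
  U = {delta, echo, foxtrot, golf}, X ∖ U = ∅ — both open, so U is clopen.
Only trivial clopens (∅ and X) exist, so (X, τ) is connected.
Compute connected components by grouping points that agree on all clopens:
  component: {delta, echo, foxtrot, golf}


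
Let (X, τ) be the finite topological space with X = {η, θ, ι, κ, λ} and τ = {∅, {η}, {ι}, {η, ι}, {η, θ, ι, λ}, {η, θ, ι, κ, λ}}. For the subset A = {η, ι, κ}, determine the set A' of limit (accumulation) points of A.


A' = {θ, κ, λ}

For each x ∈ X, list the open sets U ∈ τ with x ∈ U, then check whether U ∩ (A ∖ {x}) ≠ ∅ for every such U.
  x = η: open {η} ∋ x has {η} ∩ (A ∖ {η}) = ∅, so x is NOT a limit point.
  x = θ: opens ∋ x are {η, θ, ι, λ}, {η, θ, ι, κ, λ}; each meets A ∖ {θ}, so x IS a limit point.
  x = ι: open {ι} ∋ x has {ι} ∩ (A ∖ {ι}) = ∅, so x is NOT a limit point.
  x = κ: opens ∋ x are {η, θ, ι, κ, λ}; each meets A ∖ {κ}, so x IS a limit point.
  x = λ: opens ∋ x are {η, θ, ι, λ}, {η, θ, ι, κ, λ}; each meets A ∖ {λ}, so x IS a limit point.
Collecting: A' = {θ, κ, λ}.


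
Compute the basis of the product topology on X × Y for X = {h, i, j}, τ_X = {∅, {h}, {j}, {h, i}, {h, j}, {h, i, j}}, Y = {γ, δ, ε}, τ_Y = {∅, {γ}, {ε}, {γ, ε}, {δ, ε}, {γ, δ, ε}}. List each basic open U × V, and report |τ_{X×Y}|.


Basis B = {∅ × ∅, {h} × {γ}, {h} × {ε}, {j} × {γ}, {j} × {ε}, {h} × {γ, ε}, {h, i} × {γ}, {h, j} × {γ}, {h} × {δ, ε}, {h, i} × {ε}, {h, j} × {ε}, {j} × {γ, ε}, {j} × {δ, ε}, {h} × {γ, δ, ε}, {h, i, j} × {γ}, {h, i, j} × {ε}, {j} × {γ, δ, ε}, {h, i} × {γ, ε}, {h, j} × {γ, ε}, {h, i} × {δ, ε}, {h, j} × {δ, ε}, {h, i} × {γ, δ, ε}, {h, j} × {γ, δ, ε}, {h, i, j} × {γ, ε}, {h, i, j} × {δ, ε}, {h, i, j} × {γ, δ, ε}}; |τ_{X×Y}| = 108.

Enumerate products U × V with U ∈ τ_X, V ∈ τ_Y (deduplicated):
  ∅ × ∅ = {} (∅)
  {h} × {γ} = {(h,γ)}
  {h} × {ε} = {(h,ε)}
  {j} × {γ} = {(j,γ)}
  {j} × {ε} = {(j,ε)}
  {h} × {γ, ε} = {(h,γ), (h,ε)}
  {h, i} × {γ} = {(h,γ), (i,γ)}
  {h, j} × {γ} = {(h,γ), (j,γ)}
  {h} × {δ, ε} = {(h,δ), (h,ε)}
  {h, i} × {ε} = {(h,ε), (i,ε)}
  {h, j} × {ε} = {(h,ε), (j,ε)}
  {j} × {γ, ε} = {(j,γ), (j,ε)}
  {j} × {δ, ε} = {(j,δ), (j,ε)}
  {h} × {γ, δ, ε} = {(h,γ), (h,δ), (h,ε)}
  {h, i, j} × {γ} = {(h,γ), (i,γ), (j,γ)}
  {h, i, j} × {ε} = {(h,ε), (i,ε), (j,ε)}
  {j} × {γ, δ, ε} = {(j,γ), (j,δ), (j,ε)}
  {h, i} × {γ, ε} = {(h,γ), (h,ε), (i,γ), (i,ε)}
  {h, j} × {γ, ε} = {(h,γ), (h,ε), (j,γ), (j,ε)}
  {h, i} × {δ, ε} = {(h,δ), (h,ε), (i,δ), (i,ε)}
  {h, j} × {δ, ε} = {(h,δ), (h,ε), (j,δ), (j,ε)}
  {h, i} × {γ, δ, ε} = {(h,γ), (h,δ), (h,ε), (i,γ), (i,δ), (i,ε)}
  {h, j} × {γ, δ, ε} = {(h,γ), (h,δ), (h,ε), (j,γ), (j,δ), (j,ε)}
  {h, i, j} × {γ, ε} = {(h,γ), (h,ε), (i,γ), (i,ε), (j,γ), (j,ε)}
  {h, i, j} × {δ, ε} = {(h,δ), (h,ε), (i,δ), (i,ε), (j,δ), (j,ε)}
  {h, i, j} × {γ, δ, ε} = {(h,γ), (h,δ), (h,ε), (i,γ), (i,δ), (i,ε), (j,γ), (j,δ), (j,ε)}
These 26 distinct sets form the basis B.
Close under arbitrary unions to get τ_{X×Y}; counting gives |τ_{X×Y}| = 108.


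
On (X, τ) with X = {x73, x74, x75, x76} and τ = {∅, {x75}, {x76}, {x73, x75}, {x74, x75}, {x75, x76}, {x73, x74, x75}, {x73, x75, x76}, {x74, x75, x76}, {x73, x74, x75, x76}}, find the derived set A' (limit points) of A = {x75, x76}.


A' = {x73, x74}

For each x ∈ X, list the open sets U ∈ τ with x ∈ U, then check whether U ∩ (A ∖ {x}) ≠ ∅ for every such U.
  x = x73: opens ∋ x are {x73, x75}, {x73, x74, x75}, {x73, x75, x76}, {x73, x74, x75, x76}; each meets A ∖ {x73}, so x IS a limit point.
  x = x74: opens ∋ x are {x74, x75}, {x73, x74, x75}, {x74, x75, x76}, {x73, x74, x75, x76}; each meets A ∖ {x74}, so x IS a limit point.
  x = x75: open {x75} ∋ x has {x75} ∩ (A ∖ {x75}) = ∅, so x is NOT a limit point.
  x = x76: open {x76} ∋ x has {x76} ∩ (A ∖ {x76}) = ∅, so x is NOT a limit point.
Collecting: A' = {x73, x74}.


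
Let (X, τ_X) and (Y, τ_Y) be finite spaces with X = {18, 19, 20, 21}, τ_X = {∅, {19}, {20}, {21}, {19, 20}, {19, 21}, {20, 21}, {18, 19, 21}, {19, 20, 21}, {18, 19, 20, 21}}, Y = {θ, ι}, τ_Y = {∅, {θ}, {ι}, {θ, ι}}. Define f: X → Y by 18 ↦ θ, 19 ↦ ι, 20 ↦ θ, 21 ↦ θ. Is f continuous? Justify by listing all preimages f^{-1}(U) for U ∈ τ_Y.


f is NOT continuous.

Compute f^{-1}(U) for each U ∈ τ_Y:
  U = ∅: f^{-1}(U) = ∅ ∈ τ_X ✓.
  U = {θ}: f^{-1}(U) = {18, 20, 21} ∉ τ_X ✗.
  U = {ι}: f^{-1}(U) = {19} ∈ τ_X ✓.
  U = {θ, ι}: f^{-1}(U) = {18, 19, 20, 21} ∈ τ_X ✓.
Found U = {θ} with f^{-1}(U) = {18, 20, 21} not in τ_X. Therefore f is NOT continuous.


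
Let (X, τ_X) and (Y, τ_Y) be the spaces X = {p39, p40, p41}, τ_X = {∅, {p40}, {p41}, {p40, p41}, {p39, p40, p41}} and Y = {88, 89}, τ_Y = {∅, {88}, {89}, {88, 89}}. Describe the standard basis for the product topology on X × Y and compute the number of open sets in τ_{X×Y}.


Basis B = {∅ × ∅, {p40} × {88}, {p40} × {89}, {p41} × {88}, {p41} × {89}, {p40} × {88, 89}, {p40, p41} × {88}, {p40, p41} × {89}, {p41} × {88, 89}, {p39, p40, p41} × {88}, {p39, p40, p41} × {89}, {p40, p41} × {88, 89}, {p39, p40, p41} × {88, 89}}; |τ_{X×Y}| = 25.

Enumerate products U × V with U ∈ τ_X, V ∈ τ_Y (deduplicated):
  ∅ × ∅ = {} (∅)
  {p40} × {88} = {(p40,88)}
  {p40} × {89} = {(p40,89)}
  {p41} × {88} = {(p41,88)}
  {p41} × {89} = {(p41,89)}
  {p40} × {88, 89} = {(p40,88), (p40,89)}
  {p40, p41} × {88} = {(p40,88), (p41,88)}
  {p40, p41} × {89} = {(p40,89), (p41,89)}
  {p41} × {88, 89} = {(p41,88), (p41,89)}
  {p39, p40, p41} × {88} = {(p39,88), (p40,88), (p41,88)}
  {p39, p40, p41} × {89} = {(p39,89), (p40,89), (p41,89)}
  {p40, p41} × {88, 89} = {(p40,88), (p40,89), (p41,88), (p41,89)}
  {p39, p40, p41} × {88, 89} = {(p39,88), (p39,89), (p40,88), (p40,89), (p41,88), (p41,89)}
These 13 distinct sets form the basis B.
Close under arbitrary unions to get τ_{X×Y}; counting gives |τ_{X×Y}| = 25.


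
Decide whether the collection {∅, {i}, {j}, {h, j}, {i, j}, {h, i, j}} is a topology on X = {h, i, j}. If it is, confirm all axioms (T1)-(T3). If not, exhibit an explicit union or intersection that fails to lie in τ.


τ IS a topology on X.

Axiom (T1): ∅ ∈ τ? Yes; X ∈ τ? Yes.
Axiom (T2/T3): check pairwise unions and intersections of members of τ.
All pairwise intersections and unions checked — each lies in τ. Therefore τ satisfies (T1), (T2), (T3): it IS a topology on X.


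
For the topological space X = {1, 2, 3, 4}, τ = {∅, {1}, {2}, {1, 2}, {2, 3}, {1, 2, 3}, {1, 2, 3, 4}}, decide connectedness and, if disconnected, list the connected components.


(X, τ) is connected.

Find clopen sets (U ∈ τ with X ∖ U ∈ τ):
  U = ∅, X ∖ U = {1, 2, 3, 4} — both open, so U is clopen.
  U = {1, 2, 3, 4}, X ∖ U = ∅ — both open, so U is clopen.
Only trivial clopens (∅ and X) exist, so (X, τ) is connected.
Compute connected components by grouping points that agree on all clopens:
  component: {1, 2, 3, 4}


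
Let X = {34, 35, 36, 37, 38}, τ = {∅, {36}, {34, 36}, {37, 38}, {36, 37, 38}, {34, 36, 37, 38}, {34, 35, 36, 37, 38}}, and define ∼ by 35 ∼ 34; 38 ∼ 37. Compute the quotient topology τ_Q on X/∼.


X/∼ = {[34=35], [36], [37=38]}; |τ_Q| = 5.

Equivalence classes: [34=35], [36], [37=38].
Quotient map π: X → X/∼ sends 34 ↦ [34=35], 35 ↦ [34=35], 36 ↦ [36], 37 ↦ [37=38], 38 ↦ [37=38].
For each subset V ⊆ X/∼, compute π^{-1}(V) ⊆ X and check whether π^{-1}(V) ∈ τ. V is open in τ_Q iff π^{-1}(V) ∈ τ.
  V = {}: π^{-1}(V) = ∅ ∈ τ ✓.
  V = {[34=35]}: π^{-1}(V) = {34, 35} ∉ τ ✗.
  V = {[36]}: π^{-1}(V) = {36} ∈ τ ✓.
  V = {[34=35], [36]}: π^{-1}(V) = {34, 35, 36} ∉ τ ✗.
  V = {[37=38]}: π^{-1}(V) = {37, 38} ∈ τ ✓.
  V = {[34=35], [37=38]}: π^{-1}(V) = {34, 35, 37, 38} ∉ τ ✗.
  V = {[36], [37=38]}: π^{-1}(V) = {36, 37, 38} ∈ τ ✓.
  V = {[34=35], [36], [37=38]}: π^{-1}(V) = {34, 35, 36, 37, 38} ∈ τ ✓.
Open sets in the quotient: τ_Q = {{}, {[36]}, {[37=38]}, {[36], [37=38]}, {[34=35], [36], [37=38]}} (5 elements).


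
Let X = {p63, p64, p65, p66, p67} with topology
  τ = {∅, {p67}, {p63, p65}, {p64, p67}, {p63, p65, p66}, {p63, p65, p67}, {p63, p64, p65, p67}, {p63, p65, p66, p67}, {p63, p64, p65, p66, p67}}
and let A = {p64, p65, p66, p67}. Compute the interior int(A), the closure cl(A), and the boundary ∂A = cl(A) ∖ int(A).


int(A) = {p64, p67}, cl(A) = {p63, p64, p65, p66, p67}, ∂A = {p63, p65, p66}.

Closed sets in (X, τ) are complements of opens:
  closed(X, τ) = {∅, {p64}, {p66}, {p64, p66}, {p64, p67}, {p63, p65, p66}, {p64, p66, p67}, {p63, p64, p65, p66}, {p63, p64, p65, p66, p67}}.
int(A) = ⋃ {U ∈ τ : U ⊆ A}. Opens contained in A: ∅, {p67}, {p64, p67}.
Taking the union of these: int(A) = {p64, p67}.
cl(A) = ⋂ {C closed : A ⊆ C}. Closed sets containing A: {p63, p64, p65, p66, p67}.
Intersecting these: cl(A) = {p63, p64, p65, p66, p67}.
∂A = cl(A) ∖ int(A) = {p63, p64, p65, p66, p67} ∖ {p64, p67} = {p63, p65, p66}.


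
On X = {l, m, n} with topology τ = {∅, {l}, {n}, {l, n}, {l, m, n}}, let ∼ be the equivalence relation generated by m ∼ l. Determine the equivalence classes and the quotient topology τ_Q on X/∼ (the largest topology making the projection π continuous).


X/∼ = {[l=m], [n]}; |τ_Q| = 3.

Equivalence classes: [l=m], [n].
Quotient map π: X → X/∼ sends l ↦ [l=m], m ↦ [l=m], n ↦ [n].
For each subset V ⊆ X/∼, compute π^{-1}(V) ⊆ X and check whether π^{-1}(V) ∈ τ. V is open in τ_Q iff π^{-1}(V) ∈ τ.
  V = {}: π^{-1}(V) = ∅ ∈ τ ✓.
  V = {[l=m]}: π^{-1}(V) = {l, m} ∉ τ ✗.
  V = {[n]}: π^{-1}(V) = {n} ∈ τ ✓.
  V = {[l=m], [n]}: π^{-1}(V) = {l, m, n} ∈ τ ✓.
Open sets in the quotient: τ_Q = {{}, {[n]}, {[l=m], [n]}} (3 elements).


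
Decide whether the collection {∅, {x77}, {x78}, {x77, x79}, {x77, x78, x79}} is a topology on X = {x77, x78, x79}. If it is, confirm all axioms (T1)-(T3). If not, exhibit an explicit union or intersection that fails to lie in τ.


τ is NOT a topology on X.

Axiom (T1): ∅ ∈ τ? Yes; X ∈ τ? Yes.
Axiom (T2/T3): check pairwise unions and intersections of members of τ.
Counterexample for (T2): {x77} ∪ {x78} = {x77, x78} ∉ τ. Therefore τ is NOT a topology.


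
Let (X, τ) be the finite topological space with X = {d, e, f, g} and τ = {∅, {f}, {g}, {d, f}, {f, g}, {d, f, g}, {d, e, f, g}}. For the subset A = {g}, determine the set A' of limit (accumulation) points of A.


A' = {e}

For each x ∈ X, list the open sets U ∈ τ with x ∈ U, then check whether U ∩ (A ∖ {x}) ≠ ∅ for every such U.
  x = d: open {d, f} ∋ x has {d, f} ∩ (A ∖ {d}) = ∅, so x is NOT a limit point.
  x = e: opens ∋ x are {d, e, f, g}; each meets A ∖ {e}, so x IS a limit point.
  x = f: open {f} ∋ x has {f} ∩ (A ∖ {f}) = ∅, so x is NOT a limit point.
  x = g: open {g} ∋ x has {g} ∩ (A ∖ {g}) = ∅, so x is NOT a limit point.
Collecting: A' = {e}.


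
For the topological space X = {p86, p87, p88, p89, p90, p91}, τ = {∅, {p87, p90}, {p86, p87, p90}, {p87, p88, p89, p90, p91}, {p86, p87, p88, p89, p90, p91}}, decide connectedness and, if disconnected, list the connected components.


(X, τ) is connected.

Find clopen sets (U ∈ τ with X ∖ U ∈ τ):
  U = ∅, X ∖ U = {p86, p87, p88, p89, p90, p91} — both open, so U is clopen.
  U = {p86, p87, p88, p89, p90, p91}, X ∖ U = ∅ — both open, so U is clopen.
Only trivial clopens (∅ and X) exist, so (X, τ) is connected.
Compute connected components by grouping points that agree on all clopens:
  component: {p86, p87, p88, p89, p90, p91}


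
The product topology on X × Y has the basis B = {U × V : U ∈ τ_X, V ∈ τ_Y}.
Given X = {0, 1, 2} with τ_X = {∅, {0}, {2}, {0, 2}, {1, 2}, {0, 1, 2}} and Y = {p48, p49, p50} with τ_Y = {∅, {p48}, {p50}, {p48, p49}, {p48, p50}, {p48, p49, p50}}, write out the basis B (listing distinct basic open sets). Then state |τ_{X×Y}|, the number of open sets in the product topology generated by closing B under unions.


Basis B = {∅ × ∅, {0} × {p48}, {0} × {p50}, {2} × {p48}, {2} × {p50}, {0} × {p48, p49}, {0} × {p48, p50}, {0, 2} × {p48}, {0, 2} × {p50}, {1, 2} × {p48}, {1, 2} × {p50}, {2} × {p48, p49}, {2} × {p48, p50}, {0} × {p48, p49, p50}, {0, 1, 2} × {p48}, {0, 1, 2} × {p50}, {2} × {p48, p49, p50}, {0, 2} × {p48, p49}, {0, 2} × {p48, p50}, {1, 2} × {p48, p49}, {1, 2} × {p48, p50}, {0, 2} × {p48, p49, p50}, {0, 1, 2} × {p48, p49}, {0, 1, 2} × {p48, p50}, {1, 2} × {p48, p49, p50}, {0, 1, 2} × {p48, p49, p50}}; |τ_{X×Y}| = 108.

Enumerate products U × V with U ∈ τ_X, V ∈ τ_Y (deduplicated):
  ∅ × ∅ = {} (∅)
  {0} × {p48} = {(0,p48)}
  {0} × {p50} = {(0,p50)}
  {2} × {p48} = {(2,p48)}
  {2} × {p50} = {(2,p50)}
  {0} × {p48, p49} = {(0,p48), (0,p49)}
  {0} × {p48, p50} = {(0,p48), (0,p50)}
  {0, 2} × {p48} = {(0,p48), (2,p48)}
  {0, 2} × {p50} = {(0,p50), (2,p50)}
  {1, 2} × {p48} = {(1,p48), (2,p48)}
  {1, 2} × {p50} = {(1,p50), (2,p50)}
  {2} × {p48, p49} = {(2,p48), (2,p49)}
  {2} × {p48, p50} = {(2,p48), (2,p50)}
  {0} × {p48, p49, p50} = {(0,p48), (0,p49), (0,p50)}
  {0, 1, 2} × {p48} = {(0,p48), (1,p48), (2,p48)}
  {0, 1, 2} × {p50} = {(0,p50), (1,p50), (2,p50)}
  {2} × {p48, p49, p50} = {(2,p48), (2,p49), (2,p50)}
  {0, 2} × {p48, p49} = {(0,p48), (0,p49), (2,p48), (2,p49)}
  {0, 2} × {p48, p50} = {(0,p48), (0,p50), (2,p48), (2,p50)}
  {1, 2} × {p48, p49} = {(1,p48), (1,p49), (2,p48), (2,p49)}
  {1, 2} × {p48, p50} = {(1,p48), (1,p50), (2,p48), (2,p50)}
  {0, 2} × {p48, p49, p50} = {(0,p48), (0,p49), (0,p50), (2,p48), (2,p49), (2,p50)}
  {0, 1, 2} × {p48, p49} = {(0,p48), (0,p49), (1,p48), (1,p49), (2,p48), (2,p49)}
  {0, 1, 2} × {p48, p50} = {(0,p48), (0,p50), (1,p48), (1,p50), (2,p48), (2,p50)}
  {1, 2} × {p48, p49, p50} = {(1,p48), (1,p49), (1,p50), (2,p48), (2,p49), (2,p50)}
  {0, 1, 2} × {p48, p49, p50} = {(0,p48), (0,p49), (0,p50), (1,p48), (1,p49), (1,p50), (2,p48), (2,p49), (2,p50)}
These 26 distinct sets form the basis B.
Close under arbitrary unions to get τ_{X×Y}; counting gives |τ_{X×Y}| = 108.


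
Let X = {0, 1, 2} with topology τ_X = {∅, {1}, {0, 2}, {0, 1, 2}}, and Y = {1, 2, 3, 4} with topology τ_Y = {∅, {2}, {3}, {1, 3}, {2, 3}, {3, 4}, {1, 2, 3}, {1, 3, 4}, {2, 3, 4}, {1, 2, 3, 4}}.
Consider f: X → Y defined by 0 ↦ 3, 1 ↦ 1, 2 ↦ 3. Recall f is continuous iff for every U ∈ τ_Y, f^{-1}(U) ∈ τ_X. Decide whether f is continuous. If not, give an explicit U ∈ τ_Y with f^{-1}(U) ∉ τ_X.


f IS continuous.

Compute f^{-1}(U) for each U ∈ τ_Y:
  U = ∅: f^{-1}(U) = ∅ ∈ τ_X ✓.
  U = {2}: f^{-1}(U) = ∅ ∈ τ_X ✓.
  U = {3}: f^{-1}(U) = {0, 2} ∈ τ_X ✓.
  U = {1, 3}: f^{-1}(U) = {0, 1, 2} ∈ τ_X ✓.
  U = {2, 3}: f^{-1}(U) = {0, 2} ∈ τ_X ✓.
  U = {3, 4}: f^{-1}(U) = {0, 2} ∈ τ_X ✓.
  U = {1, 2, 3}: f^{-1}(U) = {0, 1, 2} ∈ τ_X ✓.
  U = {1, 3, 4}: f^{-1}(U) = {0, 1, 2} ∈ τ_X ✓.
  U = {2, 3, 4}: f^{-1}(U) = {0, 2} ∈ τ_X ✓.
  U = {1, 2, 3, 4}: f^{-1}(U) = {0, 1, 2} ∈ τ_X ✓.
Every preimage lies in τ_X, so f IS continuous.


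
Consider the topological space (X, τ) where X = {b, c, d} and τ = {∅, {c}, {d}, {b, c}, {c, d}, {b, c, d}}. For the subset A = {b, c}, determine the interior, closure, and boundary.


int(A) = {b, c}, cl(A) = {b, c}, ∂A = ∅.

Closed sets in (X, τ) are complements of opens:
  closed(X, τ) = {∅, {b}, {d}, {b, c}, {b, d}, {b, c, d}}.
int(A) = ⋃ {U ∈ τ : U ⊆ A}. Opens contained in A: ∅, {c}, {b, c}.
Taking the union of these: int(A) = {b, c}.
cl(A) = ⋂ {C closed : A ⊆ C}. Closed sets containing A: {b, c}, {b, c, d}.
Intersecting these: cl(A) = {b, c}.
∂A = cl(A) ∖ int(A) = {b, c} ∖ {b, c} = ∅.
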